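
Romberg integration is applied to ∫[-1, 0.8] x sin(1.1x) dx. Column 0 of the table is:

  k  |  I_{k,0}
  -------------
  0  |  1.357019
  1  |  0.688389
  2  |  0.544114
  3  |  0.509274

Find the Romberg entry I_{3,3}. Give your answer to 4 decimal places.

I_{1,1} = (4·0.688389 − 1.357019) / 3 = 0.465512
I_{2,1} = (4·0.544114 − 0.688389) / 3 = 0.496022
I_{3,1} = (4·0.509274 − 0.544114) / 3 = 0.497661
I_{2,2} = (16·0.496022 − 0.465512) / 15 = 0.498056
I_{3,2} = 0.497661 + (0.497661 − 0.496022)/15 = 0.497770
I_{3,3} = (64·0.497770 − 0.498056) / 63 = 0.497765
(Column j=1 coincides with Simpson's rule on the same nodes.)

0.4978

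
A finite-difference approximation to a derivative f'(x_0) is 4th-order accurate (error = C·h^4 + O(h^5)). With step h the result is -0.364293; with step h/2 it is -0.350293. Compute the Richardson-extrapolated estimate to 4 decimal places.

Extrapolated value = (16·A(h/2) − A(h)) / (16 − 1)
= (16·(-0.350293) − (-0.364293)) / 15
= -5.240395 / 15 = -0.349360

-0.3494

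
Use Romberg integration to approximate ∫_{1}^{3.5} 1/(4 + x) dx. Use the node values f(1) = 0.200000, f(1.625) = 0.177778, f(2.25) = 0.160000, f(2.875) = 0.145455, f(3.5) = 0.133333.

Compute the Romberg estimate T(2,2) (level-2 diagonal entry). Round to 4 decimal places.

T(0,0) (trapezoid, 1 panel, h=2.5000): 0.416666
T(1,0) (trapezoid, 2 panels, h=1.2500): 0.408333
T(2,0) (trapezoid, 4 panels, h=0.6250): 0.406187
T(1,1) = 0.408333 + (0.408333 − 0.416666)/3 = 0.405555
T(2,1) = 0.406187 + (0.406187 − 0.408333)/3 = 0.405472
T(2,2) = 0.405472 + (0.405472 − 0.405555)/15 = 0.405466

0.4055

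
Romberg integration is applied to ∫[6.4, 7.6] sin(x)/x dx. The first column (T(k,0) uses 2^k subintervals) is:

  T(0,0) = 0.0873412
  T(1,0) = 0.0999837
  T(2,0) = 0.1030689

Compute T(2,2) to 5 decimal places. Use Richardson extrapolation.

0.10409

Richardson extrapolation on the trapezoidal column (denominator 4−1=3):
T(1,1) = 0.0999837 + (0.0999837 − 0.0873412)/3 = 0.1041979
T(2,1) = (4·0.1030689 − 0.0999837) / 3 = 0.1040973
T(2,2) = 0.1040973 + (0.1040973 − 0.1041979)/15 = 0.1040906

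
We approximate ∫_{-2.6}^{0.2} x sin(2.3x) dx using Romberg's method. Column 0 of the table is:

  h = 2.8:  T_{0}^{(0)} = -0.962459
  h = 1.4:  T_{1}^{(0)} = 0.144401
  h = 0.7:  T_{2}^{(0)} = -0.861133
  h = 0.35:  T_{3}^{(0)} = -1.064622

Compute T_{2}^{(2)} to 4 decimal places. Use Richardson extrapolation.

-1.3103

T_{1}^{(1)} = 0.144401 + (0.144401 − (-0.962459))/3 = 0.513354
T_{2}^{(1)} = -0.861133 + (-0.861133 − 0.144401)/3 = -1.196311
T_{2}^{(2)} = (16·(-1.196311) − 0.513354) / 15 = -1.310289
(Column j=1 coincides with Simpson's rule on the same nodes.)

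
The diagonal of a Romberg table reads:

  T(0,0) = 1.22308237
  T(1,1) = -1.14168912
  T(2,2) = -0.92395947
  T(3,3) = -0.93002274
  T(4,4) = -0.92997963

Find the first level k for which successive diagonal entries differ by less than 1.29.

|T(1,1) − T(0,0)| = 2.36477149 ≥ 1.29
|T(2,2) − T(1,1)| = 0.21772965 < 1.29

k = 2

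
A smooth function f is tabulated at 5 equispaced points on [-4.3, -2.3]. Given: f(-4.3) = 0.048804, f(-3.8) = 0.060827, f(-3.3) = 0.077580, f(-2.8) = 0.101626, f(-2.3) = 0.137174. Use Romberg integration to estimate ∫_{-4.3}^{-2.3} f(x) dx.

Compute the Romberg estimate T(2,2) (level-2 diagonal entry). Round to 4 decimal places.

0.1651

T(0,0) (trapezoid, 1 panel, h=2.0000): 0.185978
T(1,0) (trapezoid, 2 panels, h=1.0000): 0.170569
T(2,0) (trapezoid, 4 panels, h=0.5000): 0.166511
T(1,1) = 0.170569 + (0.170569 − 0.185978)/3 = 0.165433
T(2,1) = 0.166511 + (0.166511 − 0.170569)/3 = 0.165158
T(2,2) = 0.165158 + (0.165158 − 0.165433)/15 = 0.165140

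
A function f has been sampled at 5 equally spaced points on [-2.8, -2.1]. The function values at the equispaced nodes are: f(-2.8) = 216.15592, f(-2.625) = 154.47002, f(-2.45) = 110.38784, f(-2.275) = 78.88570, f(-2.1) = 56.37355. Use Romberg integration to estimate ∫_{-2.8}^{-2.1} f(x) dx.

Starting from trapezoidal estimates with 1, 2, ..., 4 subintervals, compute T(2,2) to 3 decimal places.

83.220

T(0,0) (trapezoid, 1 panel, h=0.7000): 95.38531
T(1,0) (trapezoid, 2 panels, h=0.3500): 86.32840
T(2,0) (trapezoid, 4 panels, h=0.1750): 84.00145
T(1,1) = 86.32840 + (86.32840 − 95.38531)/3 = 83.30943
T(2,1) = 84.00145 + (84.00145 − 86.32840)/3 = 83.22580
T(2,2) = 83.22580 + (83.22580 − 83.30943)/15 = 83.22022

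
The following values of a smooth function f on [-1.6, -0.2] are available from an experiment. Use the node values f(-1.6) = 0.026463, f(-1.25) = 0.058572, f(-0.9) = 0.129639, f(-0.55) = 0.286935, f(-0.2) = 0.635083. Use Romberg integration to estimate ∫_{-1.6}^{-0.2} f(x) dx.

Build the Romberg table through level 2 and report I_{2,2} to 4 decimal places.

I_{0,0} (trapezoid, 1 panel, h=1.4000): 0.463082
I_{1,0} (trapezoid, 2 panels, h=0.7000): 0.322288
I_{2,0} (trapezoid, 4 panels, h=0.3500): 0.282072
I_{1,1} = 0.322288 + (0.322288 − 0.463082)/3 = 0.275357
I_{2,1} = 0.282072 + (0.282072 − 0.322288)/3 = 0.268667
I_{2,2} = 0.268667 + (0.268667 − 0.275357)/15 = 0.268221

0.2682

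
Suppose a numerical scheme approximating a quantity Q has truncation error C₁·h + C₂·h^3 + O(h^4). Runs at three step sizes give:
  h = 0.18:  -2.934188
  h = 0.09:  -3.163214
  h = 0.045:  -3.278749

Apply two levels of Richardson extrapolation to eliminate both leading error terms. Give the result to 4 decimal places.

-3.3946

First eliminate the h term (factor 2^1 = 2):
  B₁ = (2·(-3.163214) − (-2.934188))/1 = -3.392240
  B₂ = (2·(-3.278749) − (-3.163214))/1 = -3.394284
Then eliminate the h^3 term (factor 2^3 = 8):
  (8·(-3.394284) − (-3.392240))/7 = -3.394576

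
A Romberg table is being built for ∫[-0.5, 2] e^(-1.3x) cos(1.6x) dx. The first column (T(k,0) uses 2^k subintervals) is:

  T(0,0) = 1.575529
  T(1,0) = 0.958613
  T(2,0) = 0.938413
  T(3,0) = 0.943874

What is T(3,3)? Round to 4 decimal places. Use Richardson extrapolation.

0.9467

T(1,1) = (4·0.958613 − 1.575529) / 3 = 0.752974
T(2,1) = (4·0.938413 − 0.958613) / 3 = 0.931680
T(3,1) = (4·0.943874 − 0.938413) / 3 = 0.945694
T(2,2) = (16·0.931680 − 0.752974) / 15 = 0.943594
T(3,2) = 0.945694 + (0.945694 − 0.931680)/15 = 0.946628
T(3,3) = (64·0.946628 − 0.943594) / 63 = 0.946676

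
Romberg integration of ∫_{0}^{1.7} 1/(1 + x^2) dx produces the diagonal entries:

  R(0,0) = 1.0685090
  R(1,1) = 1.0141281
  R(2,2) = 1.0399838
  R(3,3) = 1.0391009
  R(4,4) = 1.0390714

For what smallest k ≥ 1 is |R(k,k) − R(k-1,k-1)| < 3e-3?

k = 3

|R(1,1) − R(0,0)| = 0.0543809 ≥ 3e-3
|R(2,2) − R(1,1)| = 0.0258557 ≥ 3e-3
|R(3,3) − R(2,2)| = 0.0008829 < 3e-3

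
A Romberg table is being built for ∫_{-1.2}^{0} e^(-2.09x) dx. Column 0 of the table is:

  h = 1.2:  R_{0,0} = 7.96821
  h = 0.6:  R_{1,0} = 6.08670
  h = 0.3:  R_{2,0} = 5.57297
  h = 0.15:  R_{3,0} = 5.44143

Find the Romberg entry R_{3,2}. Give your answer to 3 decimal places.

5.397

Richardson extrapolation on the trapezoidal column (denominator 4−1=3):
R_{2,1} = (4·5.57297 − 6.08670) / 3 = 5.40173
R_{3,1} = 5.44143 + (5.44143 − 5.57297)/3 = 5.39758
R_{3,2} = (16·5.39758 − 5.40173) / 15 = 5.39730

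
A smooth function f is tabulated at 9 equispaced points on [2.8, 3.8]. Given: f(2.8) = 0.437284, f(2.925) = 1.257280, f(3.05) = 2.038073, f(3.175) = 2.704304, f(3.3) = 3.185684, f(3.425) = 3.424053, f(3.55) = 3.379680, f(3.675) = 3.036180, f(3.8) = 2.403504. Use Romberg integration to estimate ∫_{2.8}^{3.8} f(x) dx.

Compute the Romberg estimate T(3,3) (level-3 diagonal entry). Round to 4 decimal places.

T(0,0) (trapezoid, 1 panel, h=1.0000): 1.420394
T(1,0) (trapezoid, 2 panels, h=0.5000): 2.303039
T(2,0) (trapezoid, 4 panels, h=0.2500): 2.505958
T(3,0) (trapezoid, 8 panels, h=0.1250): 2.555706
T(1,1) = 2.303039 + (2.303039 − 1.420394)/3 = 2.597254
T(2,1) = 2.505958 + (2.505958 − 2.303039)/3 = 2.573598
T(3,1) = 2.555706 + (2.555706 − 2.505958)/3 = 2.572289
T(2,2) = 2.573598 + (2.573598 − 2.597254)/15 = 2.572021
T(3,2) = 2.572289 + (2.572289 − 2.573598)/15 = 2.572202
T(3,3) = 2.572202 + (2.572202 − 2.572021)/63 = 2.572205

2.5722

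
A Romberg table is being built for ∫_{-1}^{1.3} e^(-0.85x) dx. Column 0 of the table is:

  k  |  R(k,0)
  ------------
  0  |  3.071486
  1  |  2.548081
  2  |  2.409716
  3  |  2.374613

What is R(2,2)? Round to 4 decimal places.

Richardson extrapolation on the trapezoidal column (denominator 4−1=3):
R(1,1) = (4·2.548081 − 3.071486) / 3 = 2.373613
R(2,1) = (4·2.409716 − 2.548081) / 3 = 2.363594
R(2,2) = (16·2.363594 − 2.373613) / 15 = 2.362926
(Column j=1 coincides with Simpson's rule on the same nodes.)

2.3629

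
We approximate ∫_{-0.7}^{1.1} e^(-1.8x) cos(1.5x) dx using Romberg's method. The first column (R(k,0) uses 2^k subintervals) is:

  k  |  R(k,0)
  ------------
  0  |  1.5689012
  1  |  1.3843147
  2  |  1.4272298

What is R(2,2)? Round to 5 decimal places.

Richardson extrapolation on the trapezoidal column (denominator 4−1=3):
R(1,1) = (4·1.3843147 − 1.5689012) / 3 = 1.3227859
R(2,1) = (4·1.4272298 − 1.3843147) / 3 = 1.4415348
R(2,2) = (16·1.4415348 − 1.3227859) / 15 = 1.4494514

1.44945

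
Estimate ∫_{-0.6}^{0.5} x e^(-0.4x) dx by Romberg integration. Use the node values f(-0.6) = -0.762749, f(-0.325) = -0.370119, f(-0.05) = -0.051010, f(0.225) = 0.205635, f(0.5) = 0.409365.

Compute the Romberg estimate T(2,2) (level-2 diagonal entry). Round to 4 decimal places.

-0.1020

T(0,0) (trapezoid, 1 panel, h=1.1000): -0.194361
T(1,0) (trapezoid, 2 panels, h=0.5500): -0.125236
T(2,0) (trapezoid, 4 panels, h=0.2750): -0.107851
T(1,1) = -0.125236 + (-0.125236 − (-0.194361))/3 = -0.102194
T(2,1) = -0.107851 + (-0.107851 − (-0.125236))/3 = -0.102056
T(2,2) = -0.102056 + (-0.102056 − (-0.102194))/15 = -0.102047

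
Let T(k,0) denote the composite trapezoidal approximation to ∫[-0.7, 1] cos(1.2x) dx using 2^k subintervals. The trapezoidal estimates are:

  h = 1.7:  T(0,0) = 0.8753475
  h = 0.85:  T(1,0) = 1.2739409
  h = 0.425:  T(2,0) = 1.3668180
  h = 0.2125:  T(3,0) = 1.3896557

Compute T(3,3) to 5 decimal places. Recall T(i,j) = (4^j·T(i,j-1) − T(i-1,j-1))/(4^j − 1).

1.39724

Richardson extrapolation on the trapezoidal column (denominator 4−1=3):
T(1,1) = 1.2739409 + (1.2739409 − 0.8753475)/3 = 1.4068054
T(2,1) = 1.3668180 + (1.3668180 − 1.2739409)/3 = 1.3977770
T(3,1) = (4·1.3896557 − 1.3668180) / 3 = 1.3972683
T(2,2) = 1.3977770 + (1.3977770 − 1.4068054)/15 = 1.3971751
T(3,2) = 1.3972683 + (1.3972683 − 1.3977770)/15 = 1.3972344
T(3,3) = (64·1.3972344 − 1.3971751) / 63 = 1.3972353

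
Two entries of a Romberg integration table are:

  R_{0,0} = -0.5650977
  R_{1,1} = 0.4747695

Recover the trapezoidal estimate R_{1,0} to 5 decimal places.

0.21480

From R_{1,1} = (4·R_{1,0} − R_{0,0})/3, solve for R_{1,0}:
4·R_{1,0} = 3·0.4747695 + (-0.5650977) = 0.8592108
R_{1,0} = 0.2148027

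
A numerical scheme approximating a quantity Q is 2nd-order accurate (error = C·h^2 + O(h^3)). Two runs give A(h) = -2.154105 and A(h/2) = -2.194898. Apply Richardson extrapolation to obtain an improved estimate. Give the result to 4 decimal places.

-2.2085

Extrapolated value = (4·A(h/2) − A(h)) / (4 − 1)
= (4·(-2.194898) − (-2.154105)) / 3
= -6.625487 / 3 = -2.208496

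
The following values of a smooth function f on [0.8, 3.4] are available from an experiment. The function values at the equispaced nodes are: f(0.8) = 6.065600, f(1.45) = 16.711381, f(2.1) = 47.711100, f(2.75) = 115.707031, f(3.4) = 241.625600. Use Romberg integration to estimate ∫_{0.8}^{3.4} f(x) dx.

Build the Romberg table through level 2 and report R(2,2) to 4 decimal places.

R(0,0) (trapezoid, 1 panel, h=2.6000): 321.998560
R(1,0) (trapezoid, 2 panels, h=1.3000): 223.023710
R(2,0) (trapezoid, 4 panels, h=0.6500): 197.583823
R(1,1) = 223.023710 + (223.023710 − 321.998560)/3 = 190.032093
R(2,1) = 197.583823 + (197.583823 − 223.023710)/3 = 189.103861
R(2,2) = 189.103861 + (189.103861 − 190.032093)/15 = 189.041979

189.0420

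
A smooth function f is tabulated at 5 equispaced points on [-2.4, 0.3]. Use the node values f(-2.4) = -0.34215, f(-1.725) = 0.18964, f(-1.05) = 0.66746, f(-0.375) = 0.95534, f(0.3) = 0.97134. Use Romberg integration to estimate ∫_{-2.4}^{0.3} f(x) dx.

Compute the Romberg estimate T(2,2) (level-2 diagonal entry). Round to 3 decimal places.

T(0,0) (trapezoid, 1 panel, h=2.7000): 0.84941
T(1,0) (trapezoid, 2 panels, h=1.3500): 1.32577
T(2,0) (trapezoid, 4 panels, h=0.6750): 1.43575
T(1,1) = 1.32577 + (1.32577 − 0.84941)/3 = 1.48456
T(2,1) = 1.43575 + (1.43575 − 1.32577)/3 = 1.47241
T(2,2) = 1.47241 + (1.47241 − 1.48456)/15 = 1.47160

1.472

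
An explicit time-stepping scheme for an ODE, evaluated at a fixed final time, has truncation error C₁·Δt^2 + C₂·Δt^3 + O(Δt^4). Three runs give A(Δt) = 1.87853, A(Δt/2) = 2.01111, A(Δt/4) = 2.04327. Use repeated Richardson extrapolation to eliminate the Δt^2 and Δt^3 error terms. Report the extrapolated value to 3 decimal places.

2.054

First eliminate the Δt^2 term (factor 2^2 = 4):
  B₁ = (4·2.01111 − 1.87853)/3 = 2.05530
  B₂ = (4·2.04327 − 2.01111)/3 = 2.05399
Then eliminate the Δt^3 term (factor 2^3 = 8):
  (8·2.05399 − 2.05530)/7 = 2.05380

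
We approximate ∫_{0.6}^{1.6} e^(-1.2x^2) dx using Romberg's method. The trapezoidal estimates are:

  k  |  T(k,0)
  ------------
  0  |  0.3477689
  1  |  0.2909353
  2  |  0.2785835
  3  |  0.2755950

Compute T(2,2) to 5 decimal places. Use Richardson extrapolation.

0.27463

T(1,1) = (4·0.2909353 − 0.3477689) / 3 = 0.2719908
T(2,1) = (4·0.2785835 − 0.2909353) / 3 = 0.2744662
T(2,2) = (16·0.2744662 − 0.2719908) / 15 = 0.2746312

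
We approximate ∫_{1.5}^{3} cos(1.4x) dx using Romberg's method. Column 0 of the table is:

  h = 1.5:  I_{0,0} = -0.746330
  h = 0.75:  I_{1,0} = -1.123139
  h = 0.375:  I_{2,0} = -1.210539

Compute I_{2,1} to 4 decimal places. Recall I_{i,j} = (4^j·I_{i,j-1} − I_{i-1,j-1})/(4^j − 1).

Richardson extrapolation on the trapezoidal column (denominator 4−1=3):
I_{2,1} = -1.210539 + (-1.210539 − (-1.123139))/3 = -1.239672
(Column j=1 coincides with Simpson's rule on the same nodes.)

-1.2397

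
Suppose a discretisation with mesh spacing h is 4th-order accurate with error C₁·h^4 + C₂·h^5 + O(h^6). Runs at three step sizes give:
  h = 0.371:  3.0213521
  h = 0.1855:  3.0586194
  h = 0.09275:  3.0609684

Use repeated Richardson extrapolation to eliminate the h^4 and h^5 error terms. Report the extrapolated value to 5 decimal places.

First eliminate the h^4 term (factor 2^4 = 16):
  B₁ = (16·3.0586194 − 3.0213521)/15 = 3.0611039
  B₂ = (16·3.0609684 − 3.0586194)/15 = 3.0611250
Then eliminate the h^5 term (factor 2^5 = 32):
  (32·3.0611250 − 3.0611039)/31 = 3.0611257

3.06113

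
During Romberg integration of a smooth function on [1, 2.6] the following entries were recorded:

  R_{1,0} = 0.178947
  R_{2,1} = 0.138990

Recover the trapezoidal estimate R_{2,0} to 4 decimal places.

From R_{2,1} = (4·R_{2,0} − R_{1,0})/3, solve for R_{2,0}:
4·R_{2,0} = 3·0.138990 + 0.178947 = 0.595917
R_{2,0} = 0.148979

0.1490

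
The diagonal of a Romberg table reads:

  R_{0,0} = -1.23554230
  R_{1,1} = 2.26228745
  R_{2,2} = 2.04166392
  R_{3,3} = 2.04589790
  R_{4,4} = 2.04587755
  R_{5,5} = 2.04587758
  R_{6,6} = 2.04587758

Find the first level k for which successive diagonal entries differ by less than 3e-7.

|R_{1,1} − R_{0,0}| = 3.49782975 ≥ 3e-7
|R_{2,2} − R_{1,1}| = 0.22062353 ≥ 3e-7
|R_{3,3} − R_{2,2}| = 0.00423398 ≥ 3e-7
|R_{4,4} − R_{3,3}| = 0.00002035 ≥ 3e-7
|R_{5,5} − R_{4,4}| = 0.00000003 < 3e-7

k = 5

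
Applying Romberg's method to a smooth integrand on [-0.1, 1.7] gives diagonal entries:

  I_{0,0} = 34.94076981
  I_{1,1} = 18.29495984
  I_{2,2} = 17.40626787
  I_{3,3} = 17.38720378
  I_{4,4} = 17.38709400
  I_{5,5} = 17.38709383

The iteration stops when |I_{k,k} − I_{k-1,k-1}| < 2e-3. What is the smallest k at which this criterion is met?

k = 4

|I_{1,1} − I_{0,0}| = 16.64580997 ≥ 2e-3
|I_{2,2} − I_{1,1}| = 0.88869197 ≥ 2e-3
|I_{3,3} − I_{2,2}| = 0.01906409 ≥ 2e-3
|I_{4,4} − I_{3,3}| = 0.00010978 < 2e-3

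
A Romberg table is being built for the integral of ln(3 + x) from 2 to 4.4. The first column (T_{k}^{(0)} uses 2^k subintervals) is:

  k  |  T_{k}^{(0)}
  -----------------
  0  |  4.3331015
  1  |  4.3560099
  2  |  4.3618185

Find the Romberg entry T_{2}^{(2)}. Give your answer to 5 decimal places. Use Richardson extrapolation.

T_{1}^{(1)} = (4·4.3560099 − 4.3331015) / 3 = 4.3636460
T_{2}^{(1)} = (4·4.3618185 − 4.3560099) / 3 = 4.3637547
T_{2}^{(2)} = 4.3637547 + (4.3637547 − 4.3636460)/15 = 4.3637619

4.36376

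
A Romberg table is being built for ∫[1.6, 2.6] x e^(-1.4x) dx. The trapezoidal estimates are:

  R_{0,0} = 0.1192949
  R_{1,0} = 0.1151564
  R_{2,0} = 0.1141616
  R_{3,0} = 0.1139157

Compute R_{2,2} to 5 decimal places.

0.11383

Richardson extrapolation on the trapezoidal column (denominator 4−1=3):
R_{1,1} = (4·0.1151564 − 0.1192949) / 3 = 0.1137769
R_{2,1} = 0.1141616 + (0.1141616 − 0.1151564)/3 = 0.1138300
R_{2,2} = (16·0.1138300 − 0.1137769) / 15 = 0.1138335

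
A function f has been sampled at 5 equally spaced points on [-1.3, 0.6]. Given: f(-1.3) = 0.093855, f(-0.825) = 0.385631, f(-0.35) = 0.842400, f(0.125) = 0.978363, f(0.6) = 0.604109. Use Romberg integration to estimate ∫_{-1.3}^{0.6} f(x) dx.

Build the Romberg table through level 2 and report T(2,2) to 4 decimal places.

T(0,0) (trapezoid, 1 panel, h=1.9000): 0.663066
T(1,0) (trapezoid, 2 panels, h=0.9500): 1.131813
T(2,0) (trapezoid, 4 panels, h=0.4750): 1.213804
T(1,1) = 1.131813 + (1.131813 − 0.663066)/3 = 1.288062
T(2,1) = 1.213804 + (1.213804 − 1.131813)/3 = 1.241134
T(2,2) = 1.241134 + (1.241134 − 1.288062)/15 = 1.238005

1.2380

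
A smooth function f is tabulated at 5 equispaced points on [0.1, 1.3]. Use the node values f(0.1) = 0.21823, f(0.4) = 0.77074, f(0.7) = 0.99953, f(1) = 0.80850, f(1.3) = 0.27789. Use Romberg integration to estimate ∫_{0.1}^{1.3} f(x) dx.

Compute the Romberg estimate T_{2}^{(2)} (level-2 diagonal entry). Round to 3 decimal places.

0.880

T_{0}^{(0)} (trapezoid, 1 panel, h=1.2000): 0.29767
T_{1}^{(0)} (trapezoid, 2 panels, h=0.6000): 0.74855
T_{2}^{(0)} (trapezoid, 4 panels, h=0.3000): 0.84805
T_{1}^{(1)} = 0.74855 + (0.74855 − 0.29767)/3 = 0.89884
T_{2}^{(1)} = 0.84805 + (0.84805 − 0.74855)/3 = 0.88122
T_{2}^{(2)} = 0.88122 + (0.88122 − 0.89884)/15 = 0.88005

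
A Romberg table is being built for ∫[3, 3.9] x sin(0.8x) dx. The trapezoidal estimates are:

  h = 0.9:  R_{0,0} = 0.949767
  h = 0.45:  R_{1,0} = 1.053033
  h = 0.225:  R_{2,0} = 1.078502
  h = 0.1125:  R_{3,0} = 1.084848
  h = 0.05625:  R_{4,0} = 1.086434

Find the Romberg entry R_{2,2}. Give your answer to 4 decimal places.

Richardson extrapolation on the trapezoidal column (denominator 4−1=3):
R_{1,1} = 1.053033 + (1.053033 − 0.949767)/3 = 1.087455
R_{2,1} = 1.078502 + (1.078502 − 1.053033)/3 = 1.086992
R_{2,2} = 1.086992 + (1.086992 − 1.087455)/15 = 1.086961

1.0870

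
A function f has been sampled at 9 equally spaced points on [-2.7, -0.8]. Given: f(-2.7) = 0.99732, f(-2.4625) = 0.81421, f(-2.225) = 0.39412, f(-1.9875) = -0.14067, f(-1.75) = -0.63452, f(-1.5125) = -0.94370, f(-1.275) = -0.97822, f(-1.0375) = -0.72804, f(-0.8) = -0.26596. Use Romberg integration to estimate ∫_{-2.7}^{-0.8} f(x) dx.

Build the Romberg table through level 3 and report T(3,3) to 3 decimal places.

-0.451

T(0,0) (trapezoid, 1 panel, h=1.9000): 0.69479
T(1,0) (trapezoid, 2 panels, h=0.9500): -0.25540
T(2,0) (trapezoid, 4 panels, h=0.4750): -0.40515
T(3,0) (trapezoid, 8 panels, h=0.2375): -0.43965
T(1,1) = -0.25540 + (-0.25540 − 0.69479)/3 = -0.57213
T(2,1) = -0.40515 + (-0.40515 − (-0.25540))/3 = -0.45507
T(3,1) = -0.43965 + (-0.43965 − (-0.40515))/3 = -0.45115
T(2,2) = -0.45507 + (-0.45507 − (-0.57213))/15 = -0.44727
T(3,2) = -0.45115 + (-0.45115 − (-0.45507))/15 = -0.45089
T(3,3) = -0.45089 + (-0.45089 − (-0.44727))/63 = -0.45095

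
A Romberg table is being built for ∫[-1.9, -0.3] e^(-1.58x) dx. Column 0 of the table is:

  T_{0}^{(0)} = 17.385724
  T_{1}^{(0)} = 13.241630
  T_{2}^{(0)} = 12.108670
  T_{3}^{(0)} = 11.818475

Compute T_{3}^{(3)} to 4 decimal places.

11.7211

Richardson extrapolation on the trapezoidal column (denominator 4−1=3):
T_{1}^{(1)} = (4·13.241630 − 17.385724) / 3 = 11.860265
T_{2}^{(1)} = 12.108670 + (12.108670 − 13.241630)/3 = 11.731017
T_{3}^{(1)} = (4·11.818475 − 12.108670) / 3 = 11.721743
T_{2}^{(2)} = (16·11.731017 − 11.860265) / 15 = 11.722400
T_{3}^{(2)} = (16·11.721743 − 11.731017) / 15 = 11.721125
T_{3}^{(3)} = 11.721125 + (11.721125 − 11.722400)/63 = 11.721105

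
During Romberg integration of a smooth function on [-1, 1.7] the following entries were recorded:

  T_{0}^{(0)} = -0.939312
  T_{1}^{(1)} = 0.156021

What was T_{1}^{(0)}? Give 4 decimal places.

From T_{1}^{(1)} = (4·T_{1}^{(0)} − T_{0}^{(0)})/3, solve for T_{1}^{(0)}:
4·T_{1}^{(0)} = 3·0.156021 + (-0.939312) = -0.471249
T_{1}^{(0)} = -0.117812

-0.1178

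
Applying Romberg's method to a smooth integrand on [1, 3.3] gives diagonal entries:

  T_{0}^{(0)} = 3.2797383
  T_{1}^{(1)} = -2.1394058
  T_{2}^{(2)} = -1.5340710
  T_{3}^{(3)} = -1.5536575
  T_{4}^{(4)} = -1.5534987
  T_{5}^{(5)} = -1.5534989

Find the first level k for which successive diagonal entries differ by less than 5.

|T_{1}^{(1)} − T_{0}^{(0)}| = 5.4191441 ≥ 5
|T_{2}^{(2)} − T_{1}^{(1)}| = 0.6053348 < 5

k = 2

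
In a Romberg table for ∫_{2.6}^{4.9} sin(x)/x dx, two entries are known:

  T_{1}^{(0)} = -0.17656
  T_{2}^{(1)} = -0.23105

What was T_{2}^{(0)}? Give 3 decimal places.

From T_{2}^{(1)} = (4·T_{2}^{(0)} − T_{1}^{(0)})/3, solve for T_{2}^{(0)}:
4·T_{2}^{(0)} = 3·(-0.23105) + (-0.17656) = -0.86971
T_{2}^{(0)} = -0.21743

-0.217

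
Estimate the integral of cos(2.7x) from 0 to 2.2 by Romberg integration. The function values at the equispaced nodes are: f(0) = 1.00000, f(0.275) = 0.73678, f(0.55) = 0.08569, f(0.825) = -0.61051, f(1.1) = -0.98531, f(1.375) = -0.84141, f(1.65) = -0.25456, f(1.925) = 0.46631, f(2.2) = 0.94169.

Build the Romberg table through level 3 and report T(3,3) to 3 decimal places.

-0.125

T(0,0) (trapezoid, 1 panel, h=2.2000): 2.13586
T(1,0) (trapezoid, 2 panels, h=1.1000): -0.01591
T(2,0) (trapezoid, 4 panels, h=0.5500): -0.10083
T(3,0) (trapezoid, 8 panels, h=0.2750): -0.11885
T(1,1) = -0.01591 + (-0.01591 − 2.13586)/3 = -0.73317
T(2,1) = -0.10083 + (-0.10083 − (-0.01591))/3 = -0.12914
T(3,1) = -0.11885 + (-0.11885 − (-0.10083))/3 = -0.12486
T(2,2) = -0.12914 + (-0.12914 − (-0.73317))/15 = -0.08887
T(3,2) = -0.12486 + (-0.12486 − (-0.12914))/15 = -0.12457
T(3,3) = -0.12457 + (-0.12457 − (-0.08887))/63 = -0.12514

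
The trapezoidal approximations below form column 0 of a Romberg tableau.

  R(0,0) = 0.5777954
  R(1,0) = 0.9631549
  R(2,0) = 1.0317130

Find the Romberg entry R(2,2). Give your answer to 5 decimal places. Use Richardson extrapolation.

Richardson extrapolation on the trapezoidal column (denominator 4−1=3):
R(1,1) = (4·0.9631549 − 0.5777954) / 3 = 1.0916081
R(2,1) = (4·1.0317130 − 0.9631549) / 3 = 1.0545657
R(2,2) = (16·1.0545657 − 1.0916081) / 15 = 1.0520962

1.05210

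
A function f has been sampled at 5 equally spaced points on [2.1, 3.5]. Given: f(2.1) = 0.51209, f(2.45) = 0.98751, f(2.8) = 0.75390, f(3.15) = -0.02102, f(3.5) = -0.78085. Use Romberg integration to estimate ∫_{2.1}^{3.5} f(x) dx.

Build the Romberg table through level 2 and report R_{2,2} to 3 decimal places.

0.593

R_{0,0} (trapezoid, 1 panel, h=1.4000): -0.18813
R_{1,0} (trapezoid, 2 panels, h=0.7000): 0.43366
R_{2,0} (trapezoid, 4 panels, h=0.3500): 0.55510
R_{1,1} = 0.43366 + (0.43366 − (-0.18813))/3 = 0.64092
R_{2,1} = 0.55510 + (0.55510 − 0.43366)/3 = 0.59558
R_{2,2} = 0.59558 + (0.59558 − 0.64092)/15 = 0.59256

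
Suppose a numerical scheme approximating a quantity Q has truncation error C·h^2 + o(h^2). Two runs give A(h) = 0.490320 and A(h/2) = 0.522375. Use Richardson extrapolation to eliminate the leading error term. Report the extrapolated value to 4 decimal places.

0.5331

Extrapolated value = (4·A(h/2) − A(h)) / (4 − 1)
= (4·0.522375 − 0.490320) / 3
= 1.599180 / 3 = 0.533060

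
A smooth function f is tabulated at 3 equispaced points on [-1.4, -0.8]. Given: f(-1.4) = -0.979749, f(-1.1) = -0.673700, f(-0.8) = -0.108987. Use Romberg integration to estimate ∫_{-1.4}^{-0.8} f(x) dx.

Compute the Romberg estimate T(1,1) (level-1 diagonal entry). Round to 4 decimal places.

-0.3784

T(0,0) (trapezoid, 1 panel, h=0.6000): -0.326621
T(1,0) (trapezoid, 2 panels, h=0.3000): -0.365420
T(1,1) = -0.365420 + (-0.365420 − (-0.326621))/3 = -0.378353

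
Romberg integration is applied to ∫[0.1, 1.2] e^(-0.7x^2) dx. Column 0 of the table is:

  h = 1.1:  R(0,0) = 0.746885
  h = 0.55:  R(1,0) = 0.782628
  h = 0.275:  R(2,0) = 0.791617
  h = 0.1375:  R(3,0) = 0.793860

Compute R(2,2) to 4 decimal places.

Richardson extrapolation on the trapezoidal column (denominator 4−1=3):
R(1,1) = 0.782628 + (0.782628 − 0.746885)/3 = 0.794542
R(2,1) = (4·0.791617 − 0.782628) / 3 = 0.794613
R(2,2) = (16·0.794613 − 0.794542) / 15 = 0.794618

0.7946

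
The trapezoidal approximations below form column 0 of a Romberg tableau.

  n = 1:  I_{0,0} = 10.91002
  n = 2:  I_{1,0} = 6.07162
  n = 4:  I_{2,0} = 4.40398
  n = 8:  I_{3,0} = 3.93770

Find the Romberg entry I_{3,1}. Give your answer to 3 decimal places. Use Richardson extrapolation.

3.782

Richardson extrapolation on the trapezoidal column (denominator 4−1=3):
I_{3,1} = (4·3.93770 − 4.40398) / 3 = 3.78227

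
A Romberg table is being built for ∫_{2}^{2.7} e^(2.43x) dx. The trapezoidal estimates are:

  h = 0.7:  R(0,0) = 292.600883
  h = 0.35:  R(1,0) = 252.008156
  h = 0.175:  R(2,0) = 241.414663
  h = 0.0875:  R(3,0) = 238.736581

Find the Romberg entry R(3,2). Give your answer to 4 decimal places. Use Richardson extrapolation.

R(2,1) = 241.414663 + (241.414663 − 252.008156)/3 = 237.883499
R(3,1) = 238.736581 + (238.736581 − 241.414663)/3 = 237.843887
R(3,2) = 237.843887 + (237.843887 − 237.883499)/15 = 237.841246

237.8412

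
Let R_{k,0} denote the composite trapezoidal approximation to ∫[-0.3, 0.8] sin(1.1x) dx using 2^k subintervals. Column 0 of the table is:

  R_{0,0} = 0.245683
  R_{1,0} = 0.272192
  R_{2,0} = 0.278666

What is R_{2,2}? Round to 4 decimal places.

R_{1,1} = (4·0.272192 − 0.245683) / 3 = 0.281028
R_{2,1} = 0.278666 + (0.278666 − 0.272192)/3 = 0.280824
R_{2,2} = 0.280824 + (0.280824 − 0.281028)/15 = 0.280810

0.2808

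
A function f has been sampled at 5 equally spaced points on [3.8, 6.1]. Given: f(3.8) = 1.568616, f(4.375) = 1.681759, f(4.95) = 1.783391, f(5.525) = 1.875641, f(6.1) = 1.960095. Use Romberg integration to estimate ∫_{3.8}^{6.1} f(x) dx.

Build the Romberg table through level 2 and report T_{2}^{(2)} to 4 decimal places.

4.0873

T_{0}^{(0)} (trapezoid, 1 panel, h=2.3000): 4.058018
T_{1}^{(0)} (trapezoid, 2 panels, h=1.1500): 4.079908
T_{2}^{(0)} (trapezoid, 4 panels, h=0.5750): 4.085459
T_{1}^{(1)} = 4.079908 + (4.079908 − 4.058018)/3 = 4.087205
T_{2}^{(1)} = 4.085459 + (4.085459 − 4.079908)/3 = 4.087309
T_{2}^{(2)} = 4.087309 + (4.087309 − 4.087205)/15 = 4.087316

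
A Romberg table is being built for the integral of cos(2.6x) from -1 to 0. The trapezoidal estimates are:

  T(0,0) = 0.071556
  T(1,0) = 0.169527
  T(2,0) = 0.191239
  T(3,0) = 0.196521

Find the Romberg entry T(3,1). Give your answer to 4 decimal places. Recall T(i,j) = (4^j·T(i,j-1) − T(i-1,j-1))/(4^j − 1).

Richardson extrapolation on the trapezoidal column (denominator 4−1=3):
T(3,1) = (4·0.196521 − 0.191239) / 3 = 0.198282

0.1983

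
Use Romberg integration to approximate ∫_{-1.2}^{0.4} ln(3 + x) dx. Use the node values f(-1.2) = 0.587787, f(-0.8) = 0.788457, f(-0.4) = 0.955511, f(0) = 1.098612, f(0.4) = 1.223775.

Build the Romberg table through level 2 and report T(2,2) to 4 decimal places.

T(0,0) (trapezoid, 1 panel, h=1.6000): 1.449250
T(1,0) (trapezoid, 2 panels, h=0.8000): 1.489034
T(2,0) (trapezoid, 4 panels, h=0.4000): 1.499344
T(1,1) = 1.489034 + (1.489034 − 1.449250)/3 = 1.502295
T(2,1) = 1.499344 + (1.499344 − 1.489034)/3 = 1.502781
T(2,2) = 1.502781 + (1.502781 − 1.502295)/15 = 1.502813

1.5028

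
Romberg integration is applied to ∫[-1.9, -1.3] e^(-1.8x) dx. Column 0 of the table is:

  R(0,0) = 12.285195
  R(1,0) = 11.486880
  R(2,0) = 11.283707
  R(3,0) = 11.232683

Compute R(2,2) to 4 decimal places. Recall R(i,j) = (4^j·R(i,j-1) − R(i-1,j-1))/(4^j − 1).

11.2157

R(1,1) = (4·11.486880 − 12.285195) / 3 = 11.220775
R(2,1) = (4·11.283707 − 11.486880) / 3 = 11.215983
R(2,2) = (16·11.215983 − 11.220775) / 15 = 11.215664
(Column j=1 coincides with Simpson's rule on the same nodes.)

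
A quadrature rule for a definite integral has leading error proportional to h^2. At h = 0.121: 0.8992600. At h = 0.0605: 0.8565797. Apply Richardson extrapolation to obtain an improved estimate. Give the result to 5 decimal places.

The leading error scales as h^2; refining by a factor of 2 reduces it by 2^2 = 4.
Extrapolated value = (4·A(h/2) − A(h)) / (4 − 1)
= (4·0.8565797 − 0.8992600) / 3
= 2.5270588 / 3 = 0.8423529

0.84235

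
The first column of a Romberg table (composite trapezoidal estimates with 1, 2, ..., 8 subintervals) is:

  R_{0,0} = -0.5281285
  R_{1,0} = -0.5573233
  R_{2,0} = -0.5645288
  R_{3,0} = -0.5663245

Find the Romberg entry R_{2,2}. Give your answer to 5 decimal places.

-0.56692

R_{1,1} = (4·(-0.5573233) − (-0.5281285)) / 3 = -0.5670549
R_{2,1} = (4·(-0.5645288) − (-0.5573233)) / 3 = -0.5669306
R_{2,2} = (16·(-0.5669306) − (-0.5670549)) / 15 = -0.5669223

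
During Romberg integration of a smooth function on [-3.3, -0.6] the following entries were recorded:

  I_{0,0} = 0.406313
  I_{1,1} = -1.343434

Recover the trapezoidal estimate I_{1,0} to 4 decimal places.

-0.9060

From I_{1,1} = (4·I_{1,0} − I_{0,0})/3, solve for I_{1,0}:
4·I_{1,0} = 3·(-1.343434) + 0.406313 = -3.623989
I_{1,0} = -0.905997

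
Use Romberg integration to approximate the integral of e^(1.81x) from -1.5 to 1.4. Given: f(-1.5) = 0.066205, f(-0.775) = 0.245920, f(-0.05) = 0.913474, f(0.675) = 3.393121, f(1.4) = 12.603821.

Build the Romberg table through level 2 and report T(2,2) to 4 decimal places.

6.9633

T(0,0) (trapezoid, 1 panel, h=2.9000): 18.371538
T(1,0) (trapezoid, 2 panels, h=1.4500): 10.510306
T(2,0) (trapezoid, 4 panels, h=0.7250): 7.893458
T(1,1) = 10.510306 + (10.510306 − 18.371538)/3 = 7.889895
T(2,1) = 7.893458 + (7.893458 − 10.510306)/3 = 7.021175
T(2,2) = 7.021175 + (7.021175 − 7.889895)/15 = 6.963260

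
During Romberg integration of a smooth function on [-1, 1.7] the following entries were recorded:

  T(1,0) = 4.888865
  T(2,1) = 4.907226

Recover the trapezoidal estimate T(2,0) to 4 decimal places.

From T(2,1) = (4·T(2,0) − T(1,0))/3, solve for T(2,0):
4·T(2,0) = 3·4.907226 + 4.888865 = 19.610543
T(2,0) = 4.902636

4.9026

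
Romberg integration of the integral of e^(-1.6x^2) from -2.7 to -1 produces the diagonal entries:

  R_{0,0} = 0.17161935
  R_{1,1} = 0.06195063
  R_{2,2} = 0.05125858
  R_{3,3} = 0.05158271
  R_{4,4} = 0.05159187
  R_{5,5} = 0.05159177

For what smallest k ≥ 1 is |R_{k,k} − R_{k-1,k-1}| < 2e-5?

|R_{1,1} − R_{0,0}| = 0.10966872 ≥ 2e-5
|R_{2,2} − R_{1,1}| = 0.01069205 ≥ 2e-5
|R_{3,3} − R_{2,2}| = 0.00032413 ≥ 2e-5
|R_{4,4} − R_{3,3}| = 0.00000916 < 2e-5

k = 4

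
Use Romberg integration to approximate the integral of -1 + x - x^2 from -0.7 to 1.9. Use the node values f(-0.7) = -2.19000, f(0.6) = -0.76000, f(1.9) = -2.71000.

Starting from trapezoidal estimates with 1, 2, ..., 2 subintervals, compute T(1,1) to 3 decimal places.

-3.441

T(0,0) (trapezoid, 1 panel, h=2.6000): -6.37000
T(1,0) (trapezoid, 2 panels, h=1.3000): -4.17300
T(1,1) = -4.17300 + (-4.17300 − (-6.37000))/3 = -3.44067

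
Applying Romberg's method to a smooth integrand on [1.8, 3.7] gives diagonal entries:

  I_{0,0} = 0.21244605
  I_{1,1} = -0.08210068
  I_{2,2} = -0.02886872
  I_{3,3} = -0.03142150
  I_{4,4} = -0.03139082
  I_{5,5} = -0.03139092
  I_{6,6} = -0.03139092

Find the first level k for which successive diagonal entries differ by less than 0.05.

|I_{1,1} − I_{0,0}| = 0.29454673 ≥ 0.05
|I_{2,2} − I_{1,1}| = 0.05323196 ≥ 0.05
|I_{3,3} − I_{2,2}| = 0.00255278 < 0.05

k = 3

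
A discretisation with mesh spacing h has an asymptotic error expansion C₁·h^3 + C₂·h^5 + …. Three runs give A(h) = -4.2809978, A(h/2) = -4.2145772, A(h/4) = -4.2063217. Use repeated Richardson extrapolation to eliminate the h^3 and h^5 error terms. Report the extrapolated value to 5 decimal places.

First eliminate the h^3 term (factor 2^3 = 8):
  B₁ = (8·(-4.2145772) − (-4.2809978))/7 = -4.2050885
  B₂ = (8·(-4.2063217) − (-4.2145772))/7 = -4.2051423
Then eliminate the h^5 term (factor 2^5 = 32):
  (32·(-4.2051423) − (-4.2050885))/31 = -4.2051440

-4.20514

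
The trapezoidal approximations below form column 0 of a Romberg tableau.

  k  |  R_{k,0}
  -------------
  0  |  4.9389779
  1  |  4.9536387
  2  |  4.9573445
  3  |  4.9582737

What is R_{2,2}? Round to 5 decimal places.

Richardson extrapolation on the trapezoidal column (denominator 4−1=3):
R_{1,1} = (4·4.9536387 − 4.9389779) / 3 = 4.9585256
R_{2,1} = 4.9573445 + (4.9573445 − 4.9536387)/3 = 4.9585798
R_{2,2} = (16·4.9585798 − 4.9585256) / 15 = 4.9585834

4.95858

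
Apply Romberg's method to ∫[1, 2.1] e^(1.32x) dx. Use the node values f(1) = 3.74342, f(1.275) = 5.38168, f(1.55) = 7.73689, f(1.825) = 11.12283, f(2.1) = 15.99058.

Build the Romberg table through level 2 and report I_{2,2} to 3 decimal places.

I_{0,0} (trapezoid, 1 panel, h=1.1000): 10.85370
I_{1,0} (trapezoid, 2 panels, h=0.5500): 9.68214
I_{2,0} (trapezoid, 4 panels, h=0.2750): 9.37981
I_{1,1} = 9.68214 + (9.68214 − 10.85370)/3 = 9.29162
I_{2,1} = 9.37981 + (9.37981 − 9.68214)/3 = 9.27903
I_{2,2} = 9.27903 + (9.27903 − 9.29162)/15 = 9.27819

9.278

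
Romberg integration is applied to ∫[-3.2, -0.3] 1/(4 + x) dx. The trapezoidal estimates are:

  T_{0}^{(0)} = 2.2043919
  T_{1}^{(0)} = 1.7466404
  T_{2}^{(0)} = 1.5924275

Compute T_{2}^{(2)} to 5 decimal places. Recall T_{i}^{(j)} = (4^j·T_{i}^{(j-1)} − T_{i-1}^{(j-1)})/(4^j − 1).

T_{1}^{(1)} = (4·1.7466404 − 2.2043919) / 3 = 1.5940566
T_{2}^{(1)} = 1.5924275 + (1.5924275 − 1.7466404)/3 = 1.5410232
T_{2}^{(2)} = (16·1.5410232 − 1.5940566) / 15 = 1.5374876

1.53749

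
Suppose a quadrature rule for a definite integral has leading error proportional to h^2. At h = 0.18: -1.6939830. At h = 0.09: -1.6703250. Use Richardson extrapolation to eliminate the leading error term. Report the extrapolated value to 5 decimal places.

The leading error scales as h^2; refining by a factor of 2 reduces it by 2^2 = 4.
Extrapolated value = (4·A(h/2) − A(h)) / (4 − 1)
= (4·(-1.6703250) − (-1.6939830)) / 3
= -4.9873170 / 3 = -1.6624390

-1.66244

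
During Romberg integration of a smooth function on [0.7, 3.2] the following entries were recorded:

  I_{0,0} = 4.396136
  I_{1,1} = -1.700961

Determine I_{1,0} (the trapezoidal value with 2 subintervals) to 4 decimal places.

-0.1767

From I_{1,1} = (4·I_{1,0} − I_{0,0})/3, solve for I_{1,0}:
4·I_{1,0} = 3·(-1.700961) + 4.396136 = -0.706747
I_{1,0} = -0.176687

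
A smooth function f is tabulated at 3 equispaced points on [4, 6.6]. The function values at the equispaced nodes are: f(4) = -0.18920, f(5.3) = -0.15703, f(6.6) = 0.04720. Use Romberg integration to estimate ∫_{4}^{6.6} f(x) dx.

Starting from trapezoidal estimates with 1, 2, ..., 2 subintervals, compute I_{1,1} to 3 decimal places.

-0.334

I_{0,0} (trapezoid, 1 panel, h=2.6000): -0.18460
I_{1,0} (trapezoid, 2 panels, h=1.3000): -0.29644
I_{1,1} = -0.29644 + (-0.29644 − (-0.18460))/3 = -0.33372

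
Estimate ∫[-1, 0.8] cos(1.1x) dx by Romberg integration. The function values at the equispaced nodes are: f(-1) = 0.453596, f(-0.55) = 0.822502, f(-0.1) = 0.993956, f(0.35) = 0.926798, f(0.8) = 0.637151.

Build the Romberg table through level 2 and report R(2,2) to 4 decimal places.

1.5108

R(0,0) (trapezoid, 1 panel, h=1.8000): 0.981672
R(1,0) (trapezoid, 2 panels, h=0.9000): 1.385397
R(2,0) (trapezoid, 4 panels, h=0.4500): 1.479883
R(1,1) = 1.385397 + (1.385397 − 0.981672)/3 = 1.519972
R(2,1) = 1.479883 + (1.479883 − 1.385397)/3 = 1.511378
R(2,2) = 1.511378 + (1.511378 − 1.519972)/15 = 1.510805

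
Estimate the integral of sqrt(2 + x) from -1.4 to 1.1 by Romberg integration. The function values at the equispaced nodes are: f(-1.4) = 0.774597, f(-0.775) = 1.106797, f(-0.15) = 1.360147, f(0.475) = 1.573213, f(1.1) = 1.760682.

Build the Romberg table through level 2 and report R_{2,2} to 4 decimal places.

R_{0,0} (trapezoid, 1 panel, h=2.5000): 3.169099
R_{1,0} (trapezoid, 2 panels, h=1.2500): 3.284733
R_{2,0} (trapezoid, 4 panels, h=0.6250): 3.317373
R_{1,1} = 3.284733 + (3.284733 − 3.169099)/3 = 3.323278
R_{2,1} = 3.317373 + (3.317373 − 3.284733)/3 = 3.328253
R_{2,2} = 3.328253 + (3.328253 − 3.323278)/15 = 3.328585

3.3286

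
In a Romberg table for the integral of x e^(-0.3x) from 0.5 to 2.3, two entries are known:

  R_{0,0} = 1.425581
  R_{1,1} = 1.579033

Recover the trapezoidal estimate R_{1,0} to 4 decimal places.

1.5407

From R_{1,1} = (4·R_{1,0} − R_{0,0})/3, solve for R_{1,0}:
4·R_{1,0} = 3·1.579033 + 1.425581 = 6.162680
R_{1,0} = 1.540670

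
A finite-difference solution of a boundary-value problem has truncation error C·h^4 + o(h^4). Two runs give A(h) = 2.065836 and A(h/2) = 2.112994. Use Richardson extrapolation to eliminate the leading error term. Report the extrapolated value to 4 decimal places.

The leading error scales as h^4; refining by a factor of 2 reduces it by 2^4 = 16.
Extrapolated value = (16·A(h/2) − A(h)) / (16 − 1)
= (16·2.112994 − 2.065836) / 15
= 31.742068 / 15 = 2.116138

2.1161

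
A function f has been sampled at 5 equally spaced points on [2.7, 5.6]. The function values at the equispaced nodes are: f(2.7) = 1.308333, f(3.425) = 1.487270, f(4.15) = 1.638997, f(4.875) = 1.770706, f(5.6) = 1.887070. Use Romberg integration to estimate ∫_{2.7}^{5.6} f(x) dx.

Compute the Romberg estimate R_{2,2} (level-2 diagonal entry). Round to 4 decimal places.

4.7138

R_{0,0} (trapezoid, 1 panel, h=2.9000): 4.633334
R_{1,0} (trapezoid, 2 panels, h=1.4500): 4.693213
R_{2,0} (trapezoid, 4 panels, h=0.7250): 4.708639
R_{1,1} = 4.693213 + (4.693213 − 4.633334)/3 = 4.713173
R_{2,1} = 4.708639 + (4.708639 − 4.693213)/3 = 4.713781
R_{2,2} = 4.713781 + (4.713781 − 4.713173)/15 = 4.713822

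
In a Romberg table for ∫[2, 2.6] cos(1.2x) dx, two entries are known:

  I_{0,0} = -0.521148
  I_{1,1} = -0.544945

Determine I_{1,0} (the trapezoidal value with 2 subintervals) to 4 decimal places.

From I_{1,1} = (4·I_{1,0} − I_{0,0})/3, solve for I_{1,0}:
4·I_{1,0} = 3·(-0.544945) + (-0.521148) = -2.155983
I_{1,0} = -0.538996

-0.5390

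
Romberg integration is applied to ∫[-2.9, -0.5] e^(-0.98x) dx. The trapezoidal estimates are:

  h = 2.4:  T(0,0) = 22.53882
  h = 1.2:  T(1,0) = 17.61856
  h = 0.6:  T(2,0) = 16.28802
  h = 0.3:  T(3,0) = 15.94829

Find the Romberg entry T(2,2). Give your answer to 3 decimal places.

15.836

Richardson extrapolation on the trapezoidal column (denominator 4−1=3):
T(1,1) = (4·17.61856 − 22.53882) / 3 = 15.97847
T(2,1) = 16.28802 + (16.28802 − 17.61856)/3 = 15.84451
T(2,2) = (16·15.84451 − 15.97847) / 15 = 15.83558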